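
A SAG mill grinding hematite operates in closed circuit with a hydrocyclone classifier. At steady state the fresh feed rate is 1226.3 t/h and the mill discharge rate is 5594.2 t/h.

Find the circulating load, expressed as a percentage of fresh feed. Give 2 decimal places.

Steady state: M = F + R.
R = M − F = 5594.2 − 1226.3 = 4367.9 t/h
CL = 100·R/F = 100·4367.9/1226.3 = 356.19 %

CL = 356.19 %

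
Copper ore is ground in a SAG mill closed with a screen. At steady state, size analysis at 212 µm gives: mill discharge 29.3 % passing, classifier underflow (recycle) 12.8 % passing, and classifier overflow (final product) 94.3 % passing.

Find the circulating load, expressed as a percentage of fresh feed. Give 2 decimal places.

Balance %-passing 212 µm (r = R/F):
(1+r)d = ru + o → r = (o−d)/(d−u)
r = (94.3 − 29.3)/(29.3 − 12.8) = 65.0/16.5 = 3.9394
CL = 100·r = 393.94 %

CL = 393.94 %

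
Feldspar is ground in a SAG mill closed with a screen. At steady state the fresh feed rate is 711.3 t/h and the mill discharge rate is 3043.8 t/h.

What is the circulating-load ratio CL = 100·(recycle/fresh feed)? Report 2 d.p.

Mill node: discharge = fresh + recycle.
R = M − F = 3043.8 − 711.3 = 2332.5 t/h
CL = 100·R/F = 100·2332.5/711.3 = 327.92 %

CL = 327.92 %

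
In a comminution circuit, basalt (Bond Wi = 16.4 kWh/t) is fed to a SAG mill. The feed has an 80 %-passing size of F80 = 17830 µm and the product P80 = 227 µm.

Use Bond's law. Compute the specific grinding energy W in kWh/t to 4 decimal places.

W = 10·Wi·(P80^(-½) − F80^(-½))
1/√227 = 0.066372;  1/√17830 = 0.007489
W = 10·16.4·(0.066372 − 0.007489) = 9.6569 kWh/t

W = 9.6569 kWh/t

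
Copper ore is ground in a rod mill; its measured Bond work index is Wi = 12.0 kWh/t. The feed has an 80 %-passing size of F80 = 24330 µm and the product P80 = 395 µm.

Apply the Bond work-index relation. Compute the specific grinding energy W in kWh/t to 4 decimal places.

W = 5.2685 kWh/t

W = 10·Wi·[P80^(−½) − F80^(−½)]
1/√395 = 0.050315;  1/√24330 = 0.006411
W = 10·12.0·(0.050315 − 0.006411) = 5.2685 kWh/t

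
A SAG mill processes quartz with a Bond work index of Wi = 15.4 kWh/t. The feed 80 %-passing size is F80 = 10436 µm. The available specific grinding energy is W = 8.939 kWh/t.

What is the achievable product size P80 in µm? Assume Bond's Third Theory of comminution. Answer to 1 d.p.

P80 = 217.3 µm

W = 10 Wi (P80^-0.5 − F80^-0.5)
⇒ 1/√P80 = W/(10·Wi) + 1/√F80
  = 8.9390/(10·15.4) + 1/√10436 = 0.058045 + 0.009789 = 0.067834
P80 = (1/0.067834)² = 14.7418² = 217.32 µm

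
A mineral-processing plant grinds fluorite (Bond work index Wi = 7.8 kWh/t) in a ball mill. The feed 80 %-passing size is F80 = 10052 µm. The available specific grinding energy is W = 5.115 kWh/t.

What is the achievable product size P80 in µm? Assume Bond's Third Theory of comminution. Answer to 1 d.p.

W = 10 Wi (1/√P80 − 1/√F80)  [Bond]
P80^-0.5 = F80^-0.5 + W/(10 Wi)
  = 5.1150/(10·7.8) + 1/√10052 = 0.065577 + 0.009974 = 0.075551
P80 = (1/0.075551)² = 13.2361² = 175.19 µm

P80 = 175.2 µm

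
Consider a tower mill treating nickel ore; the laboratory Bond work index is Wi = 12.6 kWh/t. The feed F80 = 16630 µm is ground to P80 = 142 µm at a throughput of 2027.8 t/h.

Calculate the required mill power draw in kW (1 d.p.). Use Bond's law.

P = 19460.0 kW

W = 10·Wi·[P80^(−½) − F80^(−½)]
W = 10·12.6·(1/√142 − 1/√16630) = 10·12.6·(0.076164) = 9.5966 kWh/t
P = W·T = 9.5966·2027.8 = 19460.0 kW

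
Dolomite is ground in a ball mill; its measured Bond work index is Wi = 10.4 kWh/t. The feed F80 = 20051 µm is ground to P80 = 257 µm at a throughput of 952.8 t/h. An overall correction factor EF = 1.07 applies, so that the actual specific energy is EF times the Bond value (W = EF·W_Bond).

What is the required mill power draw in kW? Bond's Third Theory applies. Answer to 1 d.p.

P = 5865.0 kW

W = 10·Wi·(P80^(-½) − F80^(-½))
W = 10·10.4·(1/√257 − 1/√20051) = 10·10.4·(0.055316) = 5.7529 kWh/t
W_actual = 1.07 × 5.7529 = 6.1556 kWh/t
P_mill = W·ṁ = 6.1556·952.8 = 5865.0 kW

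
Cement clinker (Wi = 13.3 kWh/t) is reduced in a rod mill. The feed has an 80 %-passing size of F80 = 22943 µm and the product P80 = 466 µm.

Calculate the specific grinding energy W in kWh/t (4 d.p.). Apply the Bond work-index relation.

W = 10·Wi·[P80^(−½) − F80^(−½)]
1/√466 = 0.046324;  1/√22943 = 0.006602
W = 10·13.3·(0.046324 − 0.006602) = 5.2830 kWh/t

W = 5.2830 kWh/t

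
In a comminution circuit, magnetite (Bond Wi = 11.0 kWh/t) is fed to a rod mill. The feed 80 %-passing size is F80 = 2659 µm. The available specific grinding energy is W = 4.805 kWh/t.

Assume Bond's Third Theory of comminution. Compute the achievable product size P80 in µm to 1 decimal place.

Bond:  W = 10 Wi (1/√P − 1/√F)
⇒ 1/√P80 = W/(10 Wi) + 1/√F80
  = 4.8050/(10·11.0) + 1/√2659 = 0.043682 + 0.019393 = 0.063075
P80 = (1/0.063075)² = 15.8542² = 251.36 µm

P80 = 251.4 µm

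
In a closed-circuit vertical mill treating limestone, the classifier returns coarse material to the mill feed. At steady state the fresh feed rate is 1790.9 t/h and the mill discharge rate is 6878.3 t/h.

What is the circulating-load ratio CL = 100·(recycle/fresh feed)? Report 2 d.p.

Mill node: discharge = fresh + recycle.
R = M − F = 6878.3 − 1790.9 = 5087.4 t/h
CL = 100·R/F = 100·5087.4/1790.9 = 284.07 %

CL = 284.07 %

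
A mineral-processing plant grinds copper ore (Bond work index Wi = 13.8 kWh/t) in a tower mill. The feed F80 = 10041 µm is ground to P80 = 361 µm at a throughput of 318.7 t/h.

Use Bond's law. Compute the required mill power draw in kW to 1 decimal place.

W_Bond = 10·Wi·(1/√P₈₀ − 1/√F₈₀)
W = 10·13.8·(1/√361 − 1/√10041) = 10·13.8·(0.042652) = 5.8860 kWh/t
P = W·T = 5.8860·318.7 = 1875.9 kW

P = 1875.9 kW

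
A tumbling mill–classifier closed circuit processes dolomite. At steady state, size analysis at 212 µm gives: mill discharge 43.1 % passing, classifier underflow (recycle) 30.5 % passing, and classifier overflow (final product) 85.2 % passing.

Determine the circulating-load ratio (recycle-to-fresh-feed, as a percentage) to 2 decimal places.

CL = 334.13 %

Balance %-passing 212 µm (r = R/F):
Fd + Rd = Ru + Fo ⇒ R/F = (o−d)/(d−u)
r = (85.2 − 43.1)/(43.1 − 30.5) = 42.1/12.6 = 3.3413
CL = 100·r = 334.13 %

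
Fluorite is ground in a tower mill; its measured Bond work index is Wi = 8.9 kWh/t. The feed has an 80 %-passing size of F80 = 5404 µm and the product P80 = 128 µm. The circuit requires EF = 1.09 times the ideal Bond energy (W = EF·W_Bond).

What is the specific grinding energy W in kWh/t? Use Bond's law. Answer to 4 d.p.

W = 7.2549 kWh/t

Bond: W = 10·Wi·(1/√P80 − 1/√F80)
1/√128 = 0.088388;  1/√5404 = 0.013603
W = 10·8.9·(0.088388 − 0.013603) = 6.6559 kWh/t
Apply correction: 6.6559 × 1.09 = 7.2549 kWh/t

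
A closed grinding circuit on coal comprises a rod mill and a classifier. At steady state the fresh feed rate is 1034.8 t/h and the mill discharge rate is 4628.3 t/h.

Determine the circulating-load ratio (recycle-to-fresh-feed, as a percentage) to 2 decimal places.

CL = 347.27 %

Discharge = new feed + return, hence
R = M − F = 4628.3 − 1034.8 = 3593.5 t/h
CL = 100·R/F = 100·3593.5/1034.8 = 347.27 %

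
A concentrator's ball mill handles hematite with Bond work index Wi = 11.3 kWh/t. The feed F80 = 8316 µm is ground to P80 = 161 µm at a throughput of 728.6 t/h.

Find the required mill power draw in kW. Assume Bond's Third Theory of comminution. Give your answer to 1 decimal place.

W = 10 Wi (1/√P80 − 1/√F80)  [Bond]
W = 10·11.3·(1/√161 − 1/√8316) = 10·11.3·(0.067845) = 7.6665 kWh/t
P = W·T = 7.6665·728.6 = 5585.8 kW

P = 5585.8 kW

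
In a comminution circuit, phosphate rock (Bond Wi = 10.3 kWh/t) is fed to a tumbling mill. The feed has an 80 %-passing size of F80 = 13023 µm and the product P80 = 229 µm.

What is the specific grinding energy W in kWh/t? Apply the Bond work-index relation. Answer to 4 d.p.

W = 10 Wi / √P80 − 10 Wi / √F80
1/√229 = 0.066082;  1/√13023 = 0.008763
W = 10·10.3·(0.066082 − 0.008763) = 5.9039 kWh/t

W = 5.9039 kWh/t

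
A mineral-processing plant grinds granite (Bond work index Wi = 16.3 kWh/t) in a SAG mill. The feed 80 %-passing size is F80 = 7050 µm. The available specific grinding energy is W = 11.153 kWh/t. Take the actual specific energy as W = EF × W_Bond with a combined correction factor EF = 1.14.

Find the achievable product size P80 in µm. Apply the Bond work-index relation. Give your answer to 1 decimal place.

W = 10 Wi / √P80 − 10 Wi / √F80
W_Bond = W / EF = 11.153 / 1.14 = 9.7833 kWh/t
P80^(−½) = W_Bond/(10 Wi) + F80^(−½)
  = 9.7833/(10·16.3) + 1/√7050 = 0.060020 + 0.011910 = 0.071930
P80 = (1/0.071930)² = 13.9024² = 193.28 µm

P80 = 193.3 µm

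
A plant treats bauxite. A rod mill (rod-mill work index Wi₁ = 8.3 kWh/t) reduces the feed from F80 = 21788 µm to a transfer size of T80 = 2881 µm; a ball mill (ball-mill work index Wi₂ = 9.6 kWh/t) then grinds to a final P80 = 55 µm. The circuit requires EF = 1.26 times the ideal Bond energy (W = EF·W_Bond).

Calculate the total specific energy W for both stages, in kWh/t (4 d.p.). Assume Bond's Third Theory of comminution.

W = 15.2966 kWh/t

Bond:  W = 10 Wi (1/√P − 1/√F)
Stage 1 (21788→2881 µm, Wi₁=8.3): W₁ = 10·8.3·(0.018631 − 0.006775) = 0.9840 kWh/t
Stage 2 (2881→55 µm, Wi₂=9.6): W₂ = 10·9.6·(0.134840 − 0.018631) = 11.1561 kWh/t
W = W₁ + W₂ = 0.9840 + 11.1561 = 12.1401 kWh/t
Apply correction: 12.1401 × 1.26 = 15.2966 kWh/t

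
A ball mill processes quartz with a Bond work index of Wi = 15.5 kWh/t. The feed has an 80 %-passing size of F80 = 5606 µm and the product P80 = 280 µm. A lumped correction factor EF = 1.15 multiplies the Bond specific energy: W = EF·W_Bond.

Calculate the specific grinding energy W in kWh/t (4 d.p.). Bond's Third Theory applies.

W = 8.2718 kWh/t

W = 10·Wi·(P80^(-½) − F80^(-½))
1/√280 = 0.059761;  1/√5606 = 0.013356
W = 10·15.5·(0.059761 − 0.013356) = 7.1929 kWh/t
Corrected W = EF·W_Bond = 1.15·7.1929 = 8.2718 kWh/t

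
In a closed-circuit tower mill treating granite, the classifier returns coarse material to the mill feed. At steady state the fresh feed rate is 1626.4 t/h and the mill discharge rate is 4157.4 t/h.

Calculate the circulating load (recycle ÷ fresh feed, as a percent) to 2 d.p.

CL = 155.62 %

Steady state: M = F + R.
R = M − F = 4157.4 − 1626.4 = 2531.0 t/h
CL = 100·R/F = 100·2531.0/1626.4 = 155.62 %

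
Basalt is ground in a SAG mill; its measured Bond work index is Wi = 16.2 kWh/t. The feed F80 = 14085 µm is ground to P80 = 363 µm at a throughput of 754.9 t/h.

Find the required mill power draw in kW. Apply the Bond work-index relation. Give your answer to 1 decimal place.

P = 5388.3 kW

Bond:  W = 10 Wi (1/√P − 1/√F)
W = 10·16.2·(1/√363 − 1/√14085) = 10·16.2·(0.044060) = 7.1378 kWh/t
Power = W × throughput = 7.1378 kWh/t × 754.9 t/h = 5388.3 kW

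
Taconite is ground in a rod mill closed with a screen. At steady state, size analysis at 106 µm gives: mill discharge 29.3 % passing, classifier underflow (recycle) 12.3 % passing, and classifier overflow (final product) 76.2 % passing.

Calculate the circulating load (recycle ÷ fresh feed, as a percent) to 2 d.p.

Mass balance on the −106 µm fraction:
Fd + Rd = Ru + Fo ⇒ R/F = (o−d)/(d−u)
r = (76.2 − 29.3)/(29.3 − 12.3) = 46.9/17.0 = 2.7588
CL = 100·r = 275.88 %

CL = 275.88 %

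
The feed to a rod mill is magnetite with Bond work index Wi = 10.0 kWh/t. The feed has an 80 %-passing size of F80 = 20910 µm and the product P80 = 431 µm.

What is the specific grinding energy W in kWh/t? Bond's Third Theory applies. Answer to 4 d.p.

W = 10·Wi·(P80^(-½) − F80^(-½))
1/√431 = 0.048168;  1/√20910 = 0.006915
W = 10·10.0·(0.048168 − 0.006915) = 4.1253 kWh/t

W = 4.1253 kWh/t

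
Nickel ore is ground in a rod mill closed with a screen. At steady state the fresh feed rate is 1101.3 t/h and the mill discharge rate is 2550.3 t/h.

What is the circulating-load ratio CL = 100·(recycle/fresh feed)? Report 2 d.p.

Steady state: M = F + R.
R = M − F = 2550.3 − 1101.3 = 1449.0 t/h
CL = 100·R/F = 100·1449.0/1101.3 = 131.57 %

CL = 131.57 %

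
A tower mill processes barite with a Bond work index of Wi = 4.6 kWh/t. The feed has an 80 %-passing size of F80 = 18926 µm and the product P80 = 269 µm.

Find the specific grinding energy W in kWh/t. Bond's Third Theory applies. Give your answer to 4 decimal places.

W = 2.4703 kWh/t

W = 10·Wi·(P80^(-½) − F80^(-½))
1/√269 = 0.060971;  1/√18926 = 0.007269
W = 10·4.6·(0.060971 − 0.007269) = 2.4703 kWh/t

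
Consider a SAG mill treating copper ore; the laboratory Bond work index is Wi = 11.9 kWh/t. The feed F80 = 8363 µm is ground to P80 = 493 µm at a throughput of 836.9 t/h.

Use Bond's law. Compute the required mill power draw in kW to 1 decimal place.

Bond:  W = 10 Wi (1/√P − 1/√F)
W = 10·11.9·(1/√493 − 1/√8363) = 10·11.9·(0.034103) = 4.0582 kWh/t
Mill draw = 4.0582 × 836.9 = 3396.3 kW

P = 3396.3 kW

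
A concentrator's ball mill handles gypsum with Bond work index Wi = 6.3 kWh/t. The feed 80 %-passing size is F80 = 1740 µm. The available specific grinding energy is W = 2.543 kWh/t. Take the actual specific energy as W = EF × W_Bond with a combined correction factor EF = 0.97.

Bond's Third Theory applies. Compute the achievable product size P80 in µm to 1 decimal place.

P80 = 232.5 µm

W = 10·Wi·(P80^(-½) − F80^(-½))
W_Bond = W / EF = 2.543 / 0.97 = 2.6216 kWh/t
P80^-0.5 = F80^-0.5 + W_Bond/(10 Wi)
  = 2.6216/(10·6.3) + 1/√1740 = 0.041613 + 0.023973 = 0.065587
P80 = (1/0.065587)² = 15.2470² = 232.47 µm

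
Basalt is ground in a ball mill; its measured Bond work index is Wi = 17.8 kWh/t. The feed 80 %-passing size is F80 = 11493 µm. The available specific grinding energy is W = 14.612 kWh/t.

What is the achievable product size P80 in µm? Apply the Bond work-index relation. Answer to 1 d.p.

Bond: W = 10·Wi·(1/√P80 − 1/√F80)
P80^-0.5 = F80^-0.5 + W/(10 Wi)
  = 14.6120/(10·17.8) + 1/√11493 = 0.082090 + 0.009328 = 0.091418
P80 = (1/0.091418)² = 10.9388² = 119.66 µm

P80 = 119.7 µm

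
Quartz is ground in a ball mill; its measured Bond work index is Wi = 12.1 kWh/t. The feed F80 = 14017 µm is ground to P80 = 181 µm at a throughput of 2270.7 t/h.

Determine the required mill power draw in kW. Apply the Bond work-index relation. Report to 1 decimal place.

P = 18101.7 kW

W = 10·Wi·(P80^(-½) − F80^(-½))
W = 10·12.1·(1/√181 − 1/√14017) = 10·12.1·(0.065883) = 7.9718 kWh/t
P_mill = W·ṁ = 7.9718·2270.7 = 18101.7 kW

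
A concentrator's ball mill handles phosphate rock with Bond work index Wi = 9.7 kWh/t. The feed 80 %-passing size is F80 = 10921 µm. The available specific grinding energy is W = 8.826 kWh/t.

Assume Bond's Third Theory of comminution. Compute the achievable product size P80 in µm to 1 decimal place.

P80 = 98.9 µm

W = 10·Wi·[P80^(−½) − F80^(−½)]
P80^(−½) = W/(10 Wi) + F80^(−½)
  = 8.8260/(10·9.7) + 1/√10921 = 0.090990 + 0.009569 = 0.100559
P80 = (1/0.100559)² = 9.9444² = 98.89 µm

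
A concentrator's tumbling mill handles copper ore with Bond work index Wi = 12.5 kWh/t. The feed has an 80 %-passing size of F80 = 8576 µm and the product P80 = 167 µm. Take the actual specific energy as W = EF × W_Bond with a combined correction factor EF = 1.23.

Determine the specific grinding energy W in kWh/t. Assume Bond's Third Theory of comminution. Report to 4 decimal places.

W_Bond = 10·Wi·(1/√P₈₀ − 1/√F₈₀)
1/√167 = 0.077382;  1/√8576 = 0.010798
W = 10·12.5·(0.077382 − 0.010798) = 8.3230 kWh/t
Corrected W = EF·W_Bond = 1.23·8.3230 = 10.2373 kWh/t

W = 10.2373 kWh/t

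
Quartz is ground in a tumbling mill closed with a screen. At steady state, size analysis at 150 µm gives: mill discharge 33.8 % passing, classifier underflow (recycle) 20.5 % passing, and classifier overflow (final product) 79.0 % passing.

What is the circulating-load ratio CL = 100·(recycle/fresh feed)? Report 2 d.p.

Two-product formula at 150 µm:
r = (o − d)/(d − u)
r = (79.0 − 33.8)/(33.8 − 20.5) = 45.2/13.3 = 3.3985
CL = 100·r = 339.85 %

CL = 339.85 %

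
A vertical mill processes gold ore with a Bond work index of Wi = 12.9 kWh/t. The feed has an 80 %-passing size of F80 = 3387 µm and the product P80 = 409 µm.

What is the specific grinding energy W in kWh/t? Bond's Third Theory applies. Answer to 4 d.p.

W = 4.1621 kWh/t

W = 10·Wi·[P80^(−½) − F80^(−½)]
1/√409 = 0.049447;  1/√3387 = 0.017183
W = 10·12.9·(0.049447 − 0.017183) = 4.1621 kWh/t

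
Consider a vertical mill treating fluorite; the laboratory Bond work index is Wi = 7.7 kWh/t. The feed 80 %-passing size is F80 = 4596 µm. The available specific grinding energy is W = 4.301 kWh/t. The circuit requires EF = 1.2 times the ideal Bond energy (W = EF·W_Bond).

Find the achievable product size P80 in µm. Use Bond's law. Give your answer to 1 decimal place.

P80 = 266.1 µm

Bond:  W = 10 Wi (1/√P − 1/√F)
W_Bond = W / EF = 4.301 / 1.2 = 3.5842 kWh/t
⇒ 1/√P80 = W_Bond/(10·Wi) + 1/√F80
  = 3.5842/(10·7.7) + 1/√4596 = 0.046548 + 0.014751 = 0.061298
P80 = (1/0.061298)² = 16.3137² = 266.14 µm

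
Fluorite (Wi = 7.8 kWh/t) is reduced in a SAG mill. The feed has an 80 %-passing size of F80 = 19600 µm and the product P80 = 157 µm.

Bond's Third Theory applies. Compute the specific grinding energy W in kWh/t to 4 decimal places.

W_Bond = 10·Wi·(1/√P₈₀ − 1/√F₈₀)
1/√157 = 0.079809;  1/√19600 = 0.007143
W = 10·7.8·(0.079809 − 0.007143) = 5.6679 kWh/t

W = 5.6679 kWh/t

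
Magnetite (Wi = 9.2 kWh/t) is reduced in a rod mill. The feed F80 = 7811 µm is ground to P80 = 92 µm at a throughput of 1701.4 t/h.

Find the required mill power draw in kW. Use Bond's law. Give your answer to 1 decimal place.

W_Bond = 10·Wi·(1/√P₈₀ − 1/√F₈₀)
W = 10·9.2·(1/√92 − 1/√7811) = 10·9.2·(0.092942) = 8.5507 kWh/t
Mill draw = 8.5507 × 1701.4 = 14548.2 kW

P = 14548.2 kW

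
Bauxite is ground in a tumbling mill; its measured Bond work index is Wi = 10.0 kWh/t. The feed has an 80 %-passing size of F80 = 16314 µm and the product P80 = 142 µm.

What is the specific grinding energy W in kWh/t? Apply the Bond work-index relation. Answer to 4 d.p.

W = 7.6089 kWh/t

W = 10·Wi·(P80^(-½) − F80^(-½))
1/√142 = 0.083918;  1/√16314 = 0.007829
W = 10·10.0·(0.083918 − 0.007829) = 7.6089 kWh/t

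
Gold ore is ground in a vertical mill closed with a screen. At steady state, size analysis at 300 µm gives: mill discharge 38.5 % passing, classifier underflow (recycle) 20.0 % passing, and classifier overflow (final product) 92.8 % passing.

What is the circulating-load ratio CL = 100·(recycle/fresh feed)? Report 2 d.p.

CL = 293.51 %

Two-product formula at 300 µm:
d + r·d = r·u + o → r(d−u) = o−d
r = (92.8 − 38.5)/(38.5 − 20.0) = 54.3/18.5 = 2.9351
CL = 100·r = 293.51 %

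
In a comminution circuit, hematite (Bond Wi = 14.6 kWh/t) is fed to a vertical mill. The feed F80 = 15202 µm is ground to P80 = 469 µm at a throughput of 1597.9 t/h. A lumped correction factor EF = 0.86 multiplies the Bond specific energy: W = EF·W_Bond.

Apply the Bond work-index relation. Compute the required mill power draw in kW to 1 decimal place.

W = 10 Wi (1/√P80 − 1/√F80)  [Bond]
W = 10·14.6·(1/√469 − 1/√15202) = 10·14.6·(0.038065) = 5.5575 kWh/t
W_actual = 0.86 × 5.5575 = 4.7795 kWh/t
P_mill = W·ṁ = 4.7795·1597.9 = 7637.1 kW

P = 7637.1 kW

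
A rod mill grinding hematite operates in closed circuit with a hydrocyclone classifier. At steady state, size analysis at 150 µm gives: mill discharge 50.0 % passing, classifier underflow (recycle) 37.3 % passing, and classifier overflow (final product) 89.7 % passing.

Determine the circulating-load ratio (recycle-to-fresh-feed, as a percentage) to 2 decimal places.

CL = 312.60 %

Classifier node, passing 150 µm:
(1+r)d = ru + o → r = (o−d)/(d−u)
r = (89.7 − 50.0)/(50.0 − 37.3) = 39.7/12.7 = 3.1260
CL = 100·r = 312.60 %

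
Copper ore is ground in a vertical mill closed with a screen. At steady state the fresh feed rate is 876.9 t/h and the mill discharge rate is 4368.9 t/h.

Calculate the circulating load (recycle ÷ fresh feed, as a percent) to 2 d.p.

CL = 398.22 %

Steady state: M = F + R.
R = M − F = 4368.9 − 876.9 = 3492.0 t/h
CL = 100·R/F = 100·3492.0/876.9 = 398.22 %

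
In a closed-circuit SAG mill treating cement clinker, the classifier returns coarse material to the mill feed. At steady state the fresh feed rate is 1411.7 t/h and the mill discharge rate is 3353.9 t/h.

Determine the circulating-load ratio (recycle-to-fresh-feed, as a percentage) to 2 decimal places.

Steady state: M = F + R.
R = M − F = 3353.9 − 1411.7 = 1942.2 t/h
CL = 100·R/F = 100·1942.2/1411.7 = 137.58 %

CL = 137.58 %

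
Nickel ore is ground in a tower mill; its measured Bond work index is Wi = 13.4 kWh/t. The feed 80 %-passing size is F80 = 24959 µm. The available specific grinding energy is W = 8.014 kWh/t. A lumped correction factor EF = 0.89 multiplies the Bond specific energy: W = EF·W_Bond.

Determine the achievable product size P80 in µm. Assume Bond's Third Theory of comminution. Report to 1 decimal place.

W = 10 Wi (P80^-0.5 − F80^-0.5)
W_Bond = W / EF = 8.014 / 0.89 = 9.0045 kWh/t
P80^(−½) = W_Bond/(10 Wi) + F80^(−½)
  = 9.0045/(10·13.4) + 1/√24959 = 0.067198 + 0.006330 = 0.073527
P80 = (1/0.073527)² = 13.6004² = 184.97 µm

P80 = 185.0 µm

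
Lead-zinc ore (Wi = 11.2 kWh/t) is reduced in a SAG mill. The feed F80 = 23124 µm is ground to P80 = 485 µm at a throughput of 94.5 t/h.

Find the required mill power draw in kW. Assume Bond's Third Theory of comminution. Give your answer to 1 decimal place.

W_Bond = 10·Wi·(1/√P₈₀ − 1/√F₈₀)
W = 10·11.2·(1/√485 − 1/√23124) = 10·11.2·(0.038832) = 4.3491 kWh/t
Mill draw = 4.3491 × 94.5 = 411.0 kW

P = 411.0 kW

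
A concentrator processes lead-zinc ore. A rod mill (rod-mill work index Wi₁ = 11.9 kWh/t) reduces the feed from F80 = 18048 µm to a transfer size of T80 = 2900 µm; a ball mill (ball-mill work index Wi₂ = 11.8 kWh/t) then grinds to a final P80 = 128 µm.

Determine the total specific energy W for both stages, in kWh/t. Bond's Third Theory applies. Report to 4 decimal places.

W = 9.5626 kWh/t

Bond:  W = 10 Wi (1/√P − 1/√F)
Stage 1 (18048→2900 µm, Wi₁=11.9): W₁ = 10·11.9·(0.018570 − 0.007444) = 1.3240 kWh/t
Stage 2 (2900→128 µm, Wi₂=11.8): W₂ = 10·11.8·(0.088388 − 0.018570) = 8.2386 kWh/t
W = W₁ + W₂ = 1.3240 + 8.2386 = 9.5626 kWh/t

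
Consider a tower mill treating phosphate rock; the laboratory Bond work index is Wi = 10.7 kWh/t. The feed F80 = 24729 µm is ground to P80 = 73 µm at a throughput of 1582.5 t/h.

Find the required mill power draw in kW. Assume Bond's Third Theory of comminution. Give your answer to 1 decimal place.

W = 10·Wi·(P80^(-½) − F80^(-½))
W = 10·10.7·(1/√73 − 1/√24729) = 10·10.7·(0.110682) = 11.8430 kWh/t
P_mill = W·ṁ = 11.8430·1582.5 = 18741.5 kW

P = 18741.5 kW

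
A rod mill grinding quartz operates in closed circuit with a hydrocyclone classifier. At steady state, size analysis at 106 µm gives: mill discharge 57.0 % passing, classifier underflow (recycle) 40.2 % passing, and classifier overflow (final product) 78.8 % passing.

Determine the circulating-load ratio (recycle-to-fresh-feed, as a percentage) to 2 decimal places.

Classifier node, passing 106 µm:
d + r·d = r·u + o → r(d−u) = o−d
r = (78.8 − 57.0)/(57.0 − 40.2) = 21.8/16.8 = 1.2976
CL = 100·r = 129.76 %

CL = 129.76 %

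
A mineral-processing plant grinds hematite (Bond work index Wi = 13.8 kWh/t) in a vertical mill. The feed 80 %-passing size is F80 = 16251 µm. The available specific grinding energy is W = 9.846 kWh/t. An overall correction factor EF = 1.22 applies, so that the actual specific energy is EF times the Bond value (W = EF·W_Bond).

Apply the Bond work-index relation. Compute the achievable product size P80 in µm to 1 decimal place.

Bond: W = 10·Wi·(1/√P80 − 1/√F80)
W_Bond = W / EF = 9.846 / 1.22 = 8.0705 kWh/t
⇒ 1/√P80 = W_Bond/(10·Wi) + 1/√F80
  = 8.0705/(10·13.8) + 1/√16251 = 0.058482 + 0.007844 = 0.066326
P80 = (1/0.066326)² = 15.0770² = 227.32 µm

P80 = 227.3 µm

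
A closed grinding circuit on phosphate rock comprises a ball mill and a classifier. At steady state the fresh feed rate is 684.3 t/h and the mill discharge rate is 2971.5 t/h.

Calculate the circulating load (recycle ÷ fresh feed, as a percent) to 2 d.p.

CL = 334.24 %

Steady state: M = F + R.
R = M − F = 2971.5 − 684.3 = 2287.2 t/h
CL = 100·R/F = 100·2287.2/684.3 = 334.24 %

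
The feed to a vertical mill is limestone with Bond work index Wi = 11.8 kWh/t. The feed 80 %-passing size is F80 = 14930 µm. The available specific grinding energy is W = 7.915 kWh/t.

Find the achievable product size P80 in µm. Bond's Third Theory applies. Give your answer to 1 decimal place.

W = 10·Wi·(P80^(-½) − F80^(-½))
P80^-0.5 = F80^-0.5 + W/(10 Wi)
  = 7.9150/(10·11.8) + 1/√14930 = 0.067076 + 0.008184 = 0.075260
P80 = (1/0.075260)² = 13.2872² = 176.55 µm

P80 = 176.5 µm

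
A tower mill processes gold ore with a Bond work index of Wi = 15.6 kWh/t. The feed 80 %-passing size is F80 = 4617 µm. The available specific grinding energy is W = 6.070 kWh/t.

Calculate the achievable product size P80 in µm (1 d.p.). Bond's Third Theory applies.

W = 10 Wi / √P80 − 10 Wi / √F80
1/√P80 = 1/√F80 + W/(10·Wi)
  = 6.0700/(10·15.6) + 1/√4617 = 0.038910 + 0.014717 = 0.053627
P80 = (1/0.053627)² = 18.6472² = 347.72 µm

P80 = 347.7 µm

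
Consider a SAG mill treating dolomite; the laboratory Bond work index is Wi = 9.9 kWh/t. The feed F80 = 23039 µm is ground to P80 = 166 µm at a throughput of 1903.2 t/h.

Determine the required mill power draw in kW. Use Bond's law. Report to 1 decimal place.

W = 10 Wi (1/√P80 − 1/√F80)  [Bond]
W = 10·9.9·(1/√166 − 1/√23039) = 10·9.9·(0.071027) = 7.0317 kWh/t
P = W·T = 7.0317·1903.2 = 13382.6 kW

P = 13382.6 kW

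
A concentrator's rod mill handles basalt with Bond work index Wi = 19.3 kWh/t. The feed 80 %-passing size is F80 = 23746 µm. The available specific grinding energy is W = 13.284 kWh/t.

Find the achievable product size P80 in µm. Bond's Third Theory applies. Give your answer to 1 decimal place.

Bond: W = 10·Wi·(1/√P80 − 1/√F80)
1/√P80 = 1/√F80 + W/(10·Wi)
  = 13.2840/(10·19.3) + 1/√23746 = 0.068829 + 0.006489 = 0.075318
P80 = (1/0.075318)² = 13.2770² = 176.28 µm

P80 = 176.3 µm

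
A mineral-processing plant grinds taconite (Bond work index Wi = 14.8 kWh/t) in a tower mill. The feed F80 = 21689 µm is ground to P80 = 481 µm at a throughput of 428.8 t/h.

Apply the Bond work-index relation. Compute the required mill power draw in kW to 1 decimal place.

W = 10 Wi (P80^-0.5 − F80^-0.5)
W = 10·14.8·(1/√481 − 1/√21689) = 10·14.8·(0.038806) = 5.7433 kWh/t
Power = W × throughput = 5.7433 kWh/t × 428.8 t/h = 2462.7 kW

P = 2462.7 kW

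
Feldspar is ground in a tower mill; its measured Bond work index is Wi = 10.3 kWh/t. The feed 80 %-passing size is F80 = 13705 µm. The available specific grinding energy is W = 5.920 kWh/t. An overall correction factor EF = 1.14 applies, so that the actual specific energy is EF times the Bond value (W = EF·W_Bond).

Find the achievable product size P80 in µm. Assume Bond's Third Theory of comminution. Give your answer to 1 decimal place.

W = 10 Wi (P80^-0.5 − F80^-0.5)
W_Bond = W / EF = 5.920 / 1.14 = 5.1930 kWh/t
⇒ 1/√P80 = W_Bond/(10·Wi) + 1/√F80
  = 5.1930/(10·10.3) + 1/√13705 = 0.050417 + 0.008542 = 0.058959
P80 = (1/0.058959)² = 16.9608² = 287.67 µm

P80 = 287.7 µm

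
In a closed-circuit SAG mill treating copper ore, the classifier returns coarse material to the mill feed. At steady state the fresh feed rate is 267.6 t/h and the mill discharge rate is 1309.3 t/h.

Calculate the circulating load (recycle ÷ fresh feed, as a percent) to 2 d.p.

Steady state: M = F + R.
R = M − F = 1309.3 − 267.6 = 1041.7 t/h
CL = 100·R/F = 100·1041.7/267.6 = 389.28 %

CL = 389.28 %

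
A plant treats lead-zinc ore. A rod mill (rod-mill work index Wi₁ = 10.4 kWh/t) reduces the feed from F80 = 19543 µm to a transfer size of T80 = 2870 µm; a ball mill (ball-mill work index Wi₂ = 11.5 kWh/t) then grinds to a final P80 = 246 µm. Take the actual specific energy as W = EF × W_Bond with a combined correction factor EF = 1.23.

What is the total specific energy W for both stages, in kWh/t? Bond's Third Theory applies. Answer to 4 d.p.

W_Bond = 10·Wi·(1/√P₈₀ − 1/√F₈₀)
Stage 1 (19543→2870 µm, Wi₁=10.4): W₁ = 10·10.4·(0.018666 − 0.007153) = 1.1974 kWh/t
Stage 2 (2870→246 µm, Wi₂=11.5): W₂ = 10·11.5·(0.063758 − 0.018666) = 5.1855 kWh/t
W = W₁ + W₂ = 1.1974 + 5.1855 = 6.3829 kWh/t
W_actual = 1.23 × 6.3829 = 7.8509 kWh/t

W = 7.8509 kWh/t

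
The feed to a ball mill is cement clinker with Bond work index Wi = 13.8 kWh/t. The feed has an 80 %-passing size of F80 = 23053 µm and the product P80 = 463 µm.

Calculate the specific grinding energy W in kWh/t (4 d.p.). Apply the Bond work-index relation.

W = 10 Wi (1/√P80 − 1/√F80)  [Bond]
1/√463 = 0.046474;  1/√23053 = 0.006586
W = 10·13.8·(0.046474 − 0.006586) = 5.5045 kWh/t

W = 5.5045 kWh/t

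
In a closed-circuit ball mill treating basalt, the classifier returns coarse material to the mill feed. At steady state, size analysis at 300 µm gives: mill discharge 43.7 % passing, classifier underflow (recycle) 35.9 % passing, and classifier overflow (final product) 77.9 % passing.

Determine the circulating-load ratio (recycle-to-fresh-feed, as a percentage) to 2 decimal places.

Mass balance on the −300 µm fraction:
d + r·d = r·u + o → r(d−u) = o−d
r = (77.9 − 43.7)/(43.7 − 35.9) = 34.2/7.8 = 4.3846
CL = 100·r = 438.46 %

CL = 438.46 %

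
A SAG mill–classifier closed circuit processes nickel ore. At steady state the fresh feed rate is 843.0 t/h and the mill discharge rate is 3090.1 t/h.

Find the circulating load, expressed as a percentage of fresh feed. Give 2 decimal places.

Steady state: M = F + R.
R = M − F = 3090.1 − 843.0 = 2247.1 t/h
CL = 100·R/F = 100·2247.1/843.0 = 266.56 %

CL = 266.56 %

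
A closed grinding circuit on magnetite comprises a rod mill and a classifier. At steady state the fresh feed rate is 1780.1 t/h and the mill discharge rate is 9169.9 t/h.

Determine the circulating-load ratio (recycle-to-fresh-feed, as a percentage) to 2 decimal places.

CL = 415.13 %

Discharge = new feed + return, hence
R = M − F = 9169.9 − 1780.1 = 7389.8 t/h
CL = 100·R/F = 100·7389.8/1780.1 = 415.13 %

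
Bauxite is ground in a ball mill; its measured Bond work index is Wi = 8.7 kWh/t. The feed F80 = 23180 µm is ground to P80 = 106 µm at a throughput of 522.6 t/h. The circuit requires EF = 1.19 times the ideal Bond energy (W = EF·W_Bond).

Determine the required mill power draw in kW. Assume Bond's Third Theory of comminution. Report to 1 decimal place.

Bond: W = 10·Wi·(1/√P80 − 1/√F80)
W = 10·8.7·(1/√106 − 1/√23180) = 10·8.7·(0.090560) = 7.8788 kWh/t
With EF = 1.19: W = 7.8788·1.19 = 9.3757 kWh/t
P_mill = W·ṁ = 9.3757·522.6 = 4899.8 kW

P = 4899.8 kW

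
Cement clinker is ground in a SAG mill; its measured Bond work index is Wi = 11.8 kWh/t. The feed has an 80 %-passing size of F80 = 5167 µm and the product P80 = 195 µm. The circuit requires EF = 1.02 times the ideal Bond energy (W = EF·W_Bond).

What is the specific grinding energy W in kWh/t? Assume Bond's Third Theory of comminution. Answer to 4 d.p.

W = 6.9447 kWh/t

W = 10·Wi·[P80^(−½) − F80^(−½)]
1/√195 = 0.071611;  1/√5167 = 0.013912
W = 10·11.8·(0.071611 − 0.013912) = 6.8086 kWh/t
Corrected W = EF·W_Bond = 1.02·6.8086 = 6.9447 kWh/t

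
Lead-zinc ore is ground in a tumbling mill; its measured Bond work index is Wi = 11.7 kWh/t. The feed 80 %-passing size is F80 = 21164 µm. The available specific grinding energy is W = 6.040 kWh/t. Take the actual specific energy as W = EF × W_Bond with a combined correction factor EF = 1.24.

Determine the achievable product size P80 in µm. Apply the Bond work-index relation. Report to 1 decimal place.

P80 = 425.0 µm

W = 10·Wi·[P80^(−½) − F80^(−½)]
W_Bond = W / EF = 6.040 / 1.24 = 4.8710 kWh/t
P80^(−½) = W_Bond/(10 Wi) + F80^(−½)
  = 4.8710/(10·11.7) + 1/√21164 = 0.041632 + 0.006874 = 0.048506
P80 = (1/0.048506)² = 20.6160² = 425.02 µm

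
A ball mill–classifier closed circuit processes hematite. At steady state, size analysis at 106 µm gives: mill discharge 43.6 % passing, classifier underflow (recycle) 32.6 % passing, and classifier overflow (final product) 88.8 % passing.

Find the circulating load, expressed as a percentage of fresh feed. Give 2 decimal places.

Balance %-passing 106 µm (r = R/F):
r = (o − d)/(d − u)
r = (88.8 − 43.6)/(43.6 − 32.6) = 45.2/11.0 = 4.1091
CL = 100·r = 410.91 %

CL = 410.91 %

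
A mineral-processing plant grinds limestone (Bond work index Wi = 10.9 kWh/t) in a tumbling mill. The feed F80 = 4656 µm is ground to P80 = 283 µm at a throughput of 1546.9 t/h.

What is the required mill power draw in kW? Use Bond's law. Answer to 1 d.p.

P = 7551.9 kW

W_Bond = 10·Wi·(1/√P₈₀ − 1/√F₈₀)
W = 10·10.9·(1/√283 − 1/√4656) = 10·10.9·(0.044789) = 4.8820 kWh/t
P = W·T = 4.8820·1546.9 = 7551.9 kW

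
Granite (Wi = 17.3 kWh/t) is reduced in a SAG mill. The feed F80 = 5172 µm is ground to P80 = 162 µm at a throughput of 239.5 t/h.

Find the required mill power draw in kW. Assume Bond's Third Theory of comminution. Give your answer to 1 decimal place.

P = 2679.2 kW

W_Bond = 10·Wi·(1/√P₈₀ − 1/√F₈₀)
W = 10·17.3·(1/√162 − 1/√5172) = 10·17.3·(0.064662) = 11.1866 kWh/t
P_mill = W·ṁ = 11.1866·239.5 = 2679.2 kW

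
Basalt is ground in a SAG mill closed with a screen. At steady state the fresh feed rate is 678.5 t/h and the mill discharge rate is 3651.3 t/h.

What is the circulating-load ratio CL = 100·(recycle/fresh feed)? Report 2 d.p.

M = F + R at steady state, so:
R = M − F = 3651.3 − 678.5 = 2972.8 t/h
CL = 100·R/F = 100·2972.8/678.5 = 438.14 %

CL = 438.14 %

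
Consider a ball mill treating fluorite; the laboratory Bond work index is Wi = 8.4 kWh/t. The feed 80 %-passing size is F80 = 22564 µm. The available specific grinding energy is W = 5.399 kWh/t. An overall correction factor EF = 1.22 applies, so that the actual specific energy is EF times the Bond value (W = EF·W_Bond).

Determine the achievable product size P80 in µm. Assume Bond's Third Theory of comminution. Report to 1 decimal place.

P80 = 284.0 µm

Bond: W = 10·Wi·(1/√P80 − 1/√F80)
W_Bond = W / EF = 5.399 / 1.22 = 4.4254 kWh/t
P80^-0.5 = F80^-0.5 + W_Bond/(10 Wi)
  = 4.4254/(10·8.4) + 1/√22564 = 0.052683 + 0.006657 = 0.059341
P80 = (1/0.059341)² = 16.8519² = 283.98 µm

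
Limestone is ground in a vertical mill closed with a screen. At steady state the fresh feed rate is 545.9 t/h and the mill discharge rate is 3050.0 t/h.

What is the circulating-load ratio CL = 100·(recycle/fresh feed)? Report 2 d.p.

CL = 458.71 %

Discharge = new feed + return, hence
R = M − F = 3050.0 − 545.9 = 2504.1 t/h
CL = 100·R/F = 100·2504.1/545.9 = 458.71 %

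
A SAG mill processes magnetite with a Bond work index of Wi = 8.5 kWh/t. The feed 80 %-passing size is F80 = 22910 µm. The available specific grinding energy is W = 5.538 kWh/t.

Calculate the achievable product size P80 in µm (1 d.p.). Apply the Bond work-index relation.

W = 10·Wi·(P80^(-½) − F80^(-½))
⇒ 1/√P80 = W/(10 Wi) + 1/√F80
  = 5.5380/(10·8.5) + 1/√22910 = 0.065153 + 0.006607 = 0.071760
P80 = (1/0.071760)² = 13.9354² = 194.20 µm

P80 = 194.2 µm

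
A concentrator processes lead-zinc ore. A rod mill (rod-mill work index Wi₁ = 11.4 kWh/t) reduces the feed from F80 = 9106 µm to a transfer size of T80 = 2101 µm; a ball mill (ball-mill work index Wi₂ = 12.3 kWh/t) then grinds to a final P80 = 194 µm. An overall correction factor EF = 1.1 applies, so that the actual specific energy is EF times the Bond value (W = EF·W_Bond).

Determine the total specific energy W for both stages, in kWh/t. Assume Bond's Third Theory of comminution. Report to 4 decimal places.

Bond:  W = 10 Wi (1/√P − 1/√F)
Stage 1 (9106→2101 µm, Wi₁=11.4): W₁ = 10·11.4·(0.021817 − 0.010479) = 1.2924 kWh/t
Stage 2 (2101→194 µm, Wi₂=12.3): W₂ = 10·12.3·(0.071796 − 0.021817) = 6.1474 kWh/t
W = W₁ + W₂ = 1.2924 + 6.1474 = 7.4399 kWh/t
Corrected W = EF·W_Bond = 1.1·7.4399 = 8.1839 kWh/t

W = 8.1839 kWh/t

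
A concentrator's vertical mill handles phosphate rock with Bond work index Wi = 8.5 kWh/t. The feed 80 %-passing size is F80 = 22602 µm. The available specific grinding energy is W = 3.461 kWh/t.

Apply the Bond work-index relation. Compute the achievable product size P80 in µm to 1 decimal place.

P80 = 445.7 µm

W_Bond = 10·Wi·(1/√P₈₀ − 1/√F₈₀)
1/√P80 = 1/√F80 + W/(10·Wi)
  = 3.4610/(10·8.5) + 1/√22602 = 0.040718 + 0.006652 = 0.047369
P80 = (1/0.047369)² = 21.1107² = 445.66 µm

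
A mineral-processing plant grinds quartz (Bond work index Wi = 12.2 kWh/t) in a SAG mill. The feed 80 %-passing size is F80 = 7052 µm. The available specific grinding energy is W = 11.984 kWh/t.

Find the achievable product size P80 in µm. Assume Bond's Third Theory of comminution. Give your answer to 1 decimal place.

W_Bond = 10·Wi·(1/√P₈₀ − 1/√F₈₀)
P80^-0.5 = F80^-0.5 + W/(10 Wi)
  = 11.9840/(10·12.2) + 1/√7052 = 0.098230 + 0.011908 = 0.110138
P80 = (1/0.110138)² = 9.0795² = 82.44 µm

P80 = 82.4 µm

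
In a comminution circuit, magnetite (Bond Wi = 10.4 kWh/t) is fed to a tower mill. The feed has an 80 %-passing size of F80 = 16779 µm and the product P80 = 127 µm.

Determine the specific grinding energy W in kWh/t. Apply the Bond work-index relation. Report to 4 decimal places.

W = 10 Wi (1/√P80 − 1/√F80)  [Bond]
1/√127 = 0.088736;  1/√16779 = 0.007720
W = 10·10.4·(0.088736 − 0.007720) = 8.4256 kWh/t

W = 8.4256 kWh/t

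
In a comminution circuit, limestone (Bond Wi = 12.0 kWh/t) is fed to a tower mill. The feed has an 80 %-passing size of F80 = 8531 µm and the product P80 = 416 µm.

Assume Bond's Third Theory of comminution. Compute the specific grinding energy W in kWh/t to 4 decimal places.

Bond: W = 10·Wi·(1/√P80 − 1/√F80)
1/√416 = 0.049029;  1/√8531 = 0.010827
W = 10·12.0·(0.049029 − 0.010827) = 4.5843 kWh/t

W = 4.5843 kWh/t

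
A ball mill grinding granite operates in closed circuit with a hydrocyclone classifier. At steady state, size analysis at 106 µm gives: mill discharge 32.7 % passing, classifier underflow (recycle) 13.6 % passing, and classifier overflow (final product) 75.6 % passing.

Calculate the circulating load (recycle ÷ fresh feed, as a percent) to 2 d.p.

Let r = R/F. Size balance at 106 µm:
Fd + Rd = Ru + Fo ⇒ R/F = (o−d)/(d−u)
r = (75.6 − 32.7)/(32.7 − 13.6) = 42.9/19.1 = 2.2461
CL = 100·r = 224.61 %

CL = 224.61 %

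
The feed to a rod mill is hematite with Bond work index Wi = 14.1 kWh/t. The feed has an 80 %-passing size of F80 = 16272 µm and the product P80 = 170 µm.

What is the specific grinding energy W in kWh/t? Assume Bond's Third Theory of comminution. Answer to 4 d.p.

Bond: W = 10·Wi·(1/√P80 − 1/√F80)
1/√170 = 0.076696;  1/√16272 = 0.007839
W = 10·14.1·(0.076696 − 0.007839) = 9.7089 kWh/t

W = 9.7089 kWh/t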